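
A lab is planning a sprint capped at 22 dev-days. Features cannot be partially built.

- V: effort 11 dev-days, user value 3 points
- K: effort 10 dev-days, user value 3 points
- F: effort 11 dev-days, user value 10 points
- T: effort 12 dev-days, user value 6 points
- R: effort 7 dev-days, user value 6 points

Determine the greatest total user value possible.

16

Take F and R: effort 11 + 7 = 18 ≤ 22, user value 10 + 6 = 16.
No other feasible combination does better.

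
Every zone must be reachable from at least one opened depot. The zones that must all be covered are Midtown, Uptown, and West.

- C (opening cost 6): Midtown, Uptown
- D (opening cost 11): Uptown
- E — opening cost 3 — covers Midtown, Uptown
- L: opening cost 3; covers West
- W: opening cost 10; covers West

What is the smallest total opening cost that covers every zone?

Choose E and L: together they cover Midtown, Uptown, West — every zone.
Total opening cost: 3 + 3 = 6.

6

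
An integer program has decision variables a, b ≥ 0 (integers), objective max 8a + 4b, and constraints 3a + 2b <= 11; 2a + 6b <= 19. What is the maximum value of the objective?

28

Relaxing integrality, the LP optimum is 29.33 at (a,b) = (3.67, 0), which is not an integer point.
(a,b)=(3,1): 3·3+2·1=11≤11, 2·3+6·1=12≤19, objective 28.
(a,b)=(3,0): 3·3+2·0=9≤11, 2·3+6·0=6≤19, objective 24.
Maximum is 28 at (a,b)=(3,1).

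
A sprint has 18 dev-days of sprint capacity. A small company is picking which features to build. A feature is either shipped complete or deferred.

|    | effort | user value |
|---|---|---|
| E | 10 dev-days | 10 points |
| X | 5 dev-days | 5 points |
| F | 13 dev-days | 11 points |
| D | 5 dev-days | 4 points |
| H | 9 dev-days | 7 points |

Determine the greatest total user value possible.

16

Take X and F: effort 5 + 13 = 18 ≤ 18, user value 5 + 11 = 16.
No other feasible combination does better.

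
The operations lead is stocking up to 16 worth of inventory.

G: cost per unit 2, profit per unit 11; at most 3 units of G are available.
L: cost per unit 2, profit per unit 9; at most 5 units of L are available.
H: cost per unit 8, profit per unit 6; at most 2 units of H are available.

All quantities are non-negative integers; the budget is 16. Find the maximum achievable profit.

This is a bounded integer knapsack.
3×G and 5×L: cost 16 ≤ 16, profit 3·11 + 5·9 = 78.
3×G and 4×L: cost 14 ≤ 16, profit 3·11 + 4·9 = 69.
Best is 78.

78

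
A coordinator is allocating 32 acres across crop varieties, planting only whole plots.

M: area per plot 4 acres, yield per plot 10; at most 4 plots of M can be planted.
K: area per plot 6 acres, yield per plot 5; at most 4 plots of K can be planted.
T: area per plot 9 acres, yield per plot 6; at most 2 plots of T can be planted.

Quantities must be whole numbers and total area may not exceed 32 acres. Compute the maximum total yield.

51

This is a bounded integer knapsack.
4×M and 2×K: area 28 ≤ 32, yield 4·10 + 2·5 = 50.
4×M, 1×K, and 1×T: area 31 ≤ 32, yield 4·10 + 1·5 + 1·6 = 51.
Best is 51.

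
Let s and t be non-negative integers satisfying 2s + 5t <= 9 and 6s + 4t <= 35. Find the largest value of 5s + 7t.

The continuous relaxation peaks at (4.5, 0) with value 22.50; rounding to a feasible lattice point costs some objective.
(s,t)=(4,0): 2·4+5·0=8≤9, 6·4+4·0=24≤35, objective 20.
(s,t)=(3,0): 2·3+5·0=6≤9, 6·3+4·0=18≤35, objective 15.
No feasible integer point exceeds 20.

20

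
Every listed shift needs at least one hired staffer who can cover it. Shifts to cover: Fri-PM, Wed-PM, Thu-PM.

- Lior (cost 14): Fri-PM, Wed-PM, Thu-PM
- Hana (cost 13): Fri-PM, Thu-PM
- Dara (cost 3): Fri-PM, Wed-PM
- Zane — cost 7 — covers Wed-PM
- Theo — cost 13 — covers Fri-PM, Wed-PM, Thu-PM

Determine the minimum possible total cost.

This is an integer covering problem.
The greedy cost-per-new-shift heuristic would pick Dara and Hana for 16, but a cheaper cover exists.
Theo alone covers Fri-PM, Wed-PM, Thu-PM — every shift.
Total cost: 13.
No cover costs less than 13.

13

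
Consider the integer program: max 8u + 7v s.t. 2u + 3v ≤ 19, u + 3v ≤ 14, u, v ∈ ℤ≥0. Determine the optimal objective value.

72

The continuous relaxation peaks at (9.5, 0) with value 76.00; rounding to a feasible lattice point costs some objective.
(u,v)=(9,0): 2·9+3·0=18≤19, 1·9+3·0=9≤14, objective 72.
(u,v)=(8,1): 2·8+3·1=19≤19, 1·8+3·1=11≤14, objective 71.
(u,v)=(8,0): 2·8+3·0=16≤19, 1·8+3·0=8≤14, objective 64.
No feasible integer point exceeds 72.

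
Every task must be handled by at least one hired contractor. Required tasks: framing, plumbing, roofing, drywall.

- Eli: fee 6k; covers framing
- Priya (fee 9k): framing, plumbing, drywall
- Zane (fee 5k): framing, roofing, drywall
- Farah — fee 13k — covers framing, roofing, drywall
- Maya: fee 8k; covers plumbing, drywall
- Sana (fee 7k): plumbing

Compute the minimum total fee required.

Choose Zane and Sana: together they cover framing, plumbing, roofing, drywall — every task.
Total fee: 5 + 7 = 12.
No cover costs less than 12.

12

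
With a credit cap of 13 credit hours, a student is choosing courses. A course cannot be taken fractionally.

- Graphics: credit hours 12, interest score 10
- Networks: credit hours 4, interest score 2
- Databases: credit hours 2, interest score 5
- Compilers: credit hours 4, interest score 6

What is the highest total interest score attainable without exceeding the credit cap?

13

Take Networks, Databases, and Compilers: credit hours 4 + 2 + 4 = 10 ≤ 13, interest score 2 + 5 + 6 = 13.
No other feasible combination does better.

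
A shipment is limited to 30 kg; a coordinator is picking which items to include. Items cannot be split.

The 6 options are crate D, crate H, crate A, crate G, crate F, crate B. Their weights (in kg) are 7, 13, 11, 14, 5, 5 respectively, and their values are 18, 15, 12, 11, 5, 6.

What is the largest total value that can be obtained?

This is a 0-1 knapsack instance.
Allowing fractional choices, the relaxed optimum would be about 44.5, but items are indivisible.
crate D + crate H + crate F + crate B: weight 7 + 13 + 5 + 5 = 30 ≤ 30, value 18 + 15 + 5 + 6 = 44.
crate D + crate A + crate F + crate B: weight 7 + 11 + 5 + 5 = 28 ≤ 30, value 18 + 12 + 5 + 6 = 41.
Best is crate D, crate H, crate F, and crate B with total value 44.

44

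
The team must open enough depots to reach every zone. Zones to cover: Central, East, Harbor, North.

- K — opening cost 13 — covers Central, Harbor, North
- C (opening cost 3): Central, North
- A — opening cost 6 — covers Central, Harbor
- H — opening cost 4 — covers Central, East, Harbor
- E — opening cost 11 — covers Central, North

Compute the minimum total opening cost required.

Choose C and H: together they cover Central, East, Harbor, North — every zone.
Total opening cost: 3 + 4 = 7.
No cover costs less than 7.

7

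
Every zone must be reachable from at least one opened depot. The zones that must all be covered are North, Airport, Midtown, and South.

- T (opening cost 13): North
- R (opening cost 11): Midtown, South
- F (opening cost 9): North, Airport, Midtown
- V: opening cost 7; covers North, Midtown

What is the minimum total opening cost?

Choose R and F: together they cover North, Airport, Midtown, South — every zone.
Total opening cost: 11 + 9 = 20.
No cover costs less than 20.

20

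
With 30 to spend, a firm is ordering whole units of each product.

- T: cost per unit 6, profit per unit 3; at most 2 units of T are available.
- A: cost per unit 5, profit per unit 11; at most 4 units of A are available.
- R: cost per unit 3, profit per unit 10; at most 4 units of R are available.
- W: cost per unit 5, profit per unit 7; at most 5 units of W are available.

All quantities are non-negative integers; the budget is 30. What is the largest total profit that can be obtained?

R has the best ratio (10/3); taking only R gives at most 4×10 = 40 (stopped by the supply cap of 4).
Mixing does better — 4×A and 3×R: cost 29 ≤ 30, profit 4·11 + 3·10 = 74.

74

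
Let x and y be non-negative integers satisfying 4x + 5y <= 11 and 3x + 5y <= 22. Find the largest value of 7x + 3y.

14

(x,y)=(2,0) is feasible, giving 14.
(x,y)=(1,1) is feasible, giving 10.
(x,y)=(1,0) is feasible, giving 7.
The best lattice point is (2,0), giving 14.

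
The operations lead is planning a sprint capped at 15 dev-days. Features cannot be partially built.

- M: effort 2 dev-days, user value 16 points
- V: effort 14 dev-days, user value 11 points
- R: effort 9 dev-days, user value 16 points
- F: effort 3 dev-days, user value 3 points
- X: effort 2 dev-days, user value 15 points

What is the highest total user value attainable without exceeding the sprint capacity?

47

Allowing fractional choices, the relaxed optimum would be about 49.0, but features are indivisible.
M + F + X: effort 2 + 3 + 2 = 7 ≤ 15, user value 16 + 3 + 15 = 34.
M + R + F: effort 2 + 9 + 3 = 14 ≤ 15, user value 16 + 16 + 3 = 35.
M + R + X: effort 2 + 9 + 2 = 13 ≤ 15, user value 16 + 16 + 15 = 47.
Best is M, R, and X with total user value 47.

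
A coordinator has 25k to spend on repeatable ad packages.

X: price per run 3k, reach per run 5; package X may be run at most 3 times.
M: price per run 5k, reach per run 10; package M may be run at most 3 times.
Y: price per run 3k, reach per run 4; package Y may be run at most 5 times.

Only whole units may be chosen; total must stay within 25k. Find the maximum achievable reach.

This is a bounded integer knapsack.
2×X, 3×M, and 1×Y: price 24 ≤ 25, reach 2·5 + 3·10 + 1·4 = 44.
3×X and 3×M: price 24 ≤ 25, reach 3·5 + 3·10 = 45.
Best is 45.

45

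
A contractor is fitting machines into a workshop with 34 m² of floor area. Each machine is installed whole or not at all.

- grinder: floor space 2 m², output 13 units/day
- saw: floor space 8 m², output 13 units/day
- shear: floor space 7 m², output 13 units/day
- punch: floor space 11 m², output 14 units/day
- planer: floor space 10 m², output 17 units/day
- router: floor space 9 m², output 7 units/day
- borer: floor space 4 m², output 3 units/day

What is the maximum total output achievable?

60

Take grinder, shear, punch, planer, and borer: floor space 2 + 7 + 11 + 10 + 4 = 34 ≤ 34, output 13 + 13 + 14 + 17 + 3 = 60.
No other feasible combination does better.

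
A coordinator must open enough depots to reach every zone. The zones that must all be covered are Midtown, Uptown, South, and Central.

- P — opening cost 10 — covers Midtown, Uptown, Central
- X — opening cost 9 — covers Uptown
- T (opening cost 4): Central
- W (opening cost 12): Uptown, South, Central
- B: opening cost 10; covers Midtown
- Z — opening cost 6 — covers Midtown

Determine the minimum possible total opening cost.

18

Choose W and Z: together they cover Midtown, Uptown, South, Central — every zone.
Total opening cost: 12 + 6 = 18.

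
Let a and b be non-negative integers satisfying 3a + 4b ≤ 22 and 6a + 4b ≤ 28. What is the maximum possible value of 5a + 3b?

23

The continuous relaxation peaks at (4.67, 0) with value 23.33; rounding to a feasible lattice point costs some objective.
(a,b)=(4,1) is feasible, giving 23.
(a,b)=(3,2) is feasible, giving 21.
(a,b)=(4,0) is feasible, giving 20.
The best lattice point is (4,1), giving 23.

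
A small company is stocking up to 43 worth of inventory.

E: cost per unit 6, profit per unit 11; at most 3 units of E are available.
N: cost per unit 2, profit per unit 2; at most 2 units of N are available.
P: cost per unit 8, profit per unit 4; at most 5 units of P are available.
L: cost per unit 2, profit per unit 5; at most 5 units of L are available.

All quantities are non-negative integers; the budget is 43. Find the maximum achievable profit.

66

Take 3×E, 2×N, 1×P, and 5×L: cost 40 ≤ 43, profit 3·11 + 2·2 + 1·4 + 5·5 = 66.
L has the best ratio (5/2) and is taken to its limit of 5; remaining capacity is filled optimally with the others.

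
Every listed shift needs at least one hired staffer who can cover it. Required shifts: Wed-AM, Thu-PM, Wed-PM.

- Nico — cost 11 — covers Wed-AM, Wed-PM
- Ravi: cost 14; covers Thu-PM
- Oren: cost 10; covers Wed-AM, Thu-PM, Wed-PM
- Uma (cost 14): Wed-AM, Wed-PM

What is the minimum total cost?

10

Oren alone covers Wed-AM, Thu-PM, Wed-PM — every shift.
Total cost: 10.
No cover costs less than 10.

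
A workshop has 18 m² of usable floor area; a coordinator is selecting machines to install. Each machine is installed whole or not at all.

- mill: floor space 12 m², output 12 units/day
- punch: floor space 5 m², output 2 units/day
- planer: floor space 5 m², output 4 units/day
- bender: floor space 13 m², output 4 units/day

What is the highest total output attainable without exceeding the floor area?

Allowing fractional choices, the relaxed optimum would be about 16.4, but machines are indivisible.
mill + planer: floor space 12 + 5 = 17 ≤ 18, output 12 + 4 = 16.
mill + punch: floor space 12 + 5 = 17 ≤ 18, output 12 + 2 = 14.
mill: floor space 12 ≤ 18, output 12.
Best is mill and planer with total output 16.

16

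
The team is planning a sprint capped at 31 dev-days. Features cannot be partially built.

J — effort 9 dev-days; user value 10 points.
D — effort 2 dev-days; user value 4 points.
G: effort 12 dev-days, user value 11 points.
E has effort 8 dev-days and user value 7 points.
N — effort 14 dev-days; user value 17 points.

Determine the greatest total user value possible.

Take J, E, and N: effort 9 + 8 + 14 = 31 ≤ 31, user value 10 + 7 + 17 = 34.
No other feasible combination does better.

34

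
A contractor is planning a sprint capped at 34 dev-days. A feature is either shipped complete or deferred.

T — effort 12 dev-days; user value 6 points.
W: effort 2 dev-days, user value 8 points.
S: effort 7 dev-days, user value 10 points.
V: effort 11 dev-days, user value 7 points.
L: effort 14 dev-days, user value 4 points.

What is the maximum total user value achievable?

Allowing fractional choices, the relaxed optimum would be about 31.6, but features are indivisible.
W + S + V + L: effort 2 + 7 + 11 + 14 = 34 ≤ 34, user value 8 + 10 + 7 + 4 = 29.
W + S + V: effort 2 + 7 + 11 = 20 ≤ 34, user value 8 + 10 + 7 = 25.
T + W + S + V: effort 12 + 2 + 7 + 11 = 32 ≤ 34, user value 6 + 8 + 10 + 7 = 31.
Best is T, W, S, and V with total user value 31.

31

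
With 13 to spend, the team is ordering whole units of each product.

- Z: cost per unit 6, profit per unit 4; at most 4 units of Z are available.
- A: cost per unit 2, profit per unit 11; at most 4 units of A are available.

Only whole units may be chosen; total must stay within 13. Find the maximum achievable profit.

Take 4×A: cost 8 ≤ 13, profit 4·11 = 44.
A has the best ratio (11/2) and is taken to its limit of 4; remaining capacity is filled optimally with the others.

44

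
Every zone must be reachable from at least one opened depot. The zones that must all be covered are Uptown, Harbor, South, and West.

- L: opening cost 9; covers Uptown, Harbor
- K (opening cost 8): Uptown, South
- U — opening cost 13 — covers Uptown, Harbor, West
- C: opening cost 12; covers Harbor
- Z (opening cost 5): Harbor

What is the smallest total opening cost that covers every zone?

This is a weighted set-cover instance.
Choose K and U: together they cover Uptown, Harbor, South, West — every zone.
Total opening cost: 8 + 13 = 21.

21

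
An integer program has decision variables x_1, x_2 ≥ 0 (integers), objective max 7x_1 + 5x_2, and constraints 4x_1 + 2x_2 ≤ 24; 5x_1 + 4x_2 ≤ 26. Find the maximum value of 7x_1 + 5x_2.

35

(x_1,x_2)=(5,0) is feasible, giving 35.
(x_1,x_2)=(4,1) is feasible, giving 33.
(x_1,x_2)=(4,0) is feasible, giving 28.
No feasible integer point exceeds 35.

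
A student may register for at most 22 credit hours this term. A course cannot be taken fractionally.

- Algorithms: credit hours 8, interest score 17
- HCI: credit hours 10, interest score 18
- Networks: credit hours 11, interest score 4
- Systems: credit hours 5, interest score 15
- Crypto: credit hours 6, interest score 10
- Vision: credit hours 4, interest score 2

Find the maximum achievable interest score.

43

Allowing fractional choices, the relaxed optimum would be about 48.2, but courses are indivisible.
Algorithms + Systems + Crypto: credit hours 8 + 5 + 6 = 19 ≤ 22, interest score 17 + 15 + 10 = 42.
HCI + Systems + Crypto: credit hours 10 + 5 + 6 = 21 ≤ 22, interest score 18 + 15 + 10 = 43.
Algorithms + HCI + Vision: credit hours 8 + 10 + 4 = 22 ≤ 22, interest score 17 + 18 + 2 = 37.
Best is HCI, Systems, and Crypto with total interest score 43.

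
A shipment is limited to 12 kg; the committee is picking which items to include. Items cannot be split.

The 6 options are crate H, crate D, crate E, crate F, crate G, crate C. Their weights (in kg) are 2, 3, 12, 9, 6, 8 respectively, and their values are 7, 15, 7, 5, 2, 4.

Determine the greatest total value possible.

24

This is an integer program with binary decision variables.
crate H + crate D: weight 2 + 3 = 5 ≤ 12, value 7 + 15 = 22.
crate D + crate F: weight 3 + 9 = 12 ≤ 12, value 15 + 5 = 20.
crate H + crate D + crate G: weight 2 + 3 + 6 = 11 ≤ 12, value 7 + 15 + 2 = 24.
Best is crate H, crate D, and crate G with total value 24.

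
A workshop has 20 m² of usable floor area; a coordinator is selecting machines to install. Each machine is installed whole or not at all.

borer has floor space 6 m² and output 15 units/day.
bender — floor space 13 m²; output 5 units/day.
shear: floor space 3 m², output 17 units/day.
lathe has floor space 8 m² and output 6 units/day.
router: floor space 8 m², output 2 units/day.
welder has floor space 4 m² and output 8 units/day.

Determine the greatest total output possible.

Take borer, shear, and welder: floor space 6 + 3 + 4 = 13 ≤ 20, output 15 + 17 + 8 = 40.
No other feasible combination does better.

40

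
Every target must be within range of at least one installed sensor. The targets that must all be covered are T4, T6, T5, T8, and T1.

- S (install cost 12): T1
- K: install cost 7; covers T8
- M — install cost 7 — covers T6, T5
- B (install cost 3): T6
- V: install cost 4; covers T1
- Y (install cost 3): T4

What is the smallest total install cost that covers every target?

21

The greedy cost-per-new-target heuristic would pick B, Y, V, K, and M for 24, but a cheaper cover exists.
Choose K, M, V, and Y: together they cover T4, T6, T5, T8, T1 — every target.
Total install cost: 7 + 7 + 4 + 3 = 21.
No cover costs less than 21.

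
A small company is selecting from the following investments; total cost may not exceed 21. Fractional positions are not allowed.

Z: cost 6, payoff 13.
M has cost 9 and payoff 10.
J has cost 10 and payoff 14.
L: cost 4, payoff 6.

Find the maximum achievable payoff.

33

Z + J + L: cost 6 + 10 + 4 = 20 ≤ 21, payoff 13 + 14 + 6 = 33.
Z + M + L: cost 6 + 9 + 4 = 19 ≤ 21, payoff 13 + 10 + 6 = 29.
Best is Z, J, and L with total payoff 33.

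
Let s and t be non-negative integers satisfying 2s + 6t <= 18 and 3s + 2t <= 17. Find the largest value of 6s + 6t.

(s,t)=(5,1): 2·5+6·1=16≤18, 3·5+2·1=17≤17, objective 36.
(s,t)=(5,0): 2·5+6·0=10≤18, 3·5+2·0=15≤17, objective 30.
(s,t)=(3,2): 2·3+6·2=18≤18, 3·3+2·2=13≤17, objective 30.
(s,t)=(4,1): 2·4+6·1=14≤18, 3·4+2·1=14≤17, objective 30.
No feasible integer point exceeds 36.

36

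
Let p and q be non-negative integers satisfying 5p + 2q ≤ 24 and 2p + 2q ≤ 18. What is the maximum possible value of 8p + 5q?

51

(p,q)=(2,7) is feasible, giving 51.
(p,q)=(1,8) is feasible, giving 48.
(p,q)=(2,6) is feasible, giving 46.
No feasible integer point exceeds 51.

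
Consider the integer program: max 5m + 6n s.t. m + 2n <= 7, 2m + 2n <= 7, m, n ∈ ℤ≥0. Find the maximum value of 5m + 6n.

18

(m,n)=(0,3): 1·0+2·3=6≤7, 2·0+2·3=6≤7, objective 18.
(m,n)=(1,2): 1·1+2·2=5≤7, 2·1+2·2=6≤7, objective 17.
(m,n)=(0,2): 1·0+2·2=4≤7, 2·0+2·2=4≤7, objective 12.
The best lattice point is (0,3), giving 18.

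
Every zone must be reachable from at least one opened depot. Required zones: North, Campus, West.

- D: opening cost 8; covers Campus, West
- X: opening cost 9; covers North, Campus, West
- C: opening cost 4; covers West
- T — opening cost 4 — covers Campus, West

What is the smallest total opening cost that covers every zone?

9

This is an integer covering problem.
The greedy cost-per-new-zone heuristic would pick T and X for 13, but a cheaper cover exists.
X alone covers North, Campus, West — every zone.
Total opening cost: 9.
No cover costs less than 9.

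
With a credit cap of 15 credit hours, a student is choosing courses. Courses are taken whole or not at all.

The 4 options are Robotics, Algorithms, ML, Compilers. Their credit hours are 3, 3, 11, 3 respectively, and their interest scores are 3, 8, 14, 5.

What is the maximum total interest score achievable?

Allowing fractional choices, the relaxed optimum would be about 24.5, but courses are indivisible.
Algorithms + ML: credit hours 3 + 11 = 14 ≤ 15, interest score 8 + 14 = 22.
ML + Compilers: credit hours 11 + 3 = 14 ≤ 15, interest score 14 + 5 = 19.
Best is Algorithms and ML with total interest score 22.

22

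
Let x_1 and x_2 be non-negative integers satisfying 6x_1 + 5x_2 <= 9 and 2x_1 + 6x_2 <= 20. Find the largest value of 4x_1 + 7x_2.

Relaxing integrality, the LP optimum is 12.60 at (x_1,x_2) = (0, 1.8), which is not an integer point.
(x_1,x_2)=(0,1): 6·0+5·1=5≤9, 2·0+6·1=6≤20, objective 7.
(x_1,x_2)=(1,0): 6·1+5·0=6≤9, 2·1+6·0=2≤20, objective 4.
No feasible integer point exceeds 7.

7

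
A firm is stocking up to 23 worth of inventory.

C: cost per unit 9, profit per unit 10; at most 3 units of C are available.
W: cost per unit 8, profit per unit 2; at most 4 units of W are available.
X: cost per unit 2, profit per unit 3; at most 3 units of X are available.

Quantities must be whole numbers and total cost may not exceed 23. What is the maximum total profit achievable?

26

This is a bounded integer knapsack.
Take 2×C and 2×X: cost 22 ≤ 23, profit 2·10 + 2·3 = 26.
No other integer combination yields more.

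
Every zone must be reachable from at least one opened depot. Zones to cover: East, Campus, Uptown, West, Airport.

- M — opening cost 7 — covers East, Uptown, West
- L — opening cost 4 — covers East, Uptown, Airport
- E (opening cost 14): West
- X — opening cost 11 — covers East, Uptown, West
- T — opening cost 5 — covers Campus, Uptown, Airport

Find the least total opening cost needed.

This is a weighted set-cover instance.
Choose M and T: together they cover East, Campus, Uptown, West, Airport — every zone.
Total opening cost: 7 + 5 = 12.

12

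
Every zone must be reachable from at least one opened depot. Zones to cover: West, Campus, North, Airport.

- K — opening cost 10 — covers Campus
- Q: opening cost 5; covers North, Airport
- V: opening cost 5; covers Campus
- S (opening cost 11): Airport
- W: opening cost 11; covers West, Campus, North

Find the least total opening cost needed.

The greedy cost-per-new-zone heuristic would pick Q, V, and W for 21, but a cheaper cover exists.
Choose Q and W: together they cover West, Campus, North, Airport — every zone.
Total opening cost: 5 + 11 = 16.
No cover costs less than 16.

16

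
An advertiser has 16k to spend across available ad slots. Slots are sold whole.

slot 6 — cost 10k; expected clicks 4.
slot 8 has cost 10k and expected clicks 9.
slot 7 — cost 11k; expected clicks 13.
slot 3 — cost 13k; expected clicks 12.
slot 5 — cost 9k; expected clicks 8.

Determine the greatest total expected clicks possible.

Take slot 7: cost 11 ≤ 16, expected clicks 13.
No other feasible combination does better.

13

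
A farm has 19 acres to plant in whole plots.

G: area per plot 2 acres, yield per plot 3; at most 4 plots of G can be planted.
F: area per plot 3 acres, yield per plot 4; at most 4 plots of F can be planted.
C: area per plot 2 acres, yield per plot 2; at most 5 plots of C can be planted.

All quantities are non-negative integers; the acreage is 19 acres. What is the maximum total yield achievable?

This is a bounded integer knapsack.
4×G, 3×F, and 1×C: area 19 ≤ 19, yield 4·3 + 3·4 + 1·2 = 26.
3×G, 3×F, and 2×C: area 19 ≤ 19, yield 3·3 + 3·4 + 2·2 = 25.
Best is 26.

26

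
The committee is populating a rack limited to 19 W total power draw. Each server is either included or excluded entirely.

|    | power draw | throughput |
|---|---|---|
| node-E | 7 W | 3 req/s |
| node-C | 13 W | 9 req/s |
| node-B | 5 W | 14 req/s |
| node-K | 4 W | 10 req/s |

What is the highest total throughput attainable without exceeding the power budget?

Treat it as a binary knapsack problem.
node-C + node-B: power draw 13 + 5 = 18 ≤ 19, throughput 9 + 14 = 23.
node-E + node-B + node-K: power draw 7 + 5 + 4 = 16 ≤ 19, throughput 3 + 14 + 10 = 27.
node-B + node-K: power draw 5 + 4 = 9 ≤ 19, throughput 14 + 10 = 24.
Best is node-E, node-B, and node-K with total throughput 27.

27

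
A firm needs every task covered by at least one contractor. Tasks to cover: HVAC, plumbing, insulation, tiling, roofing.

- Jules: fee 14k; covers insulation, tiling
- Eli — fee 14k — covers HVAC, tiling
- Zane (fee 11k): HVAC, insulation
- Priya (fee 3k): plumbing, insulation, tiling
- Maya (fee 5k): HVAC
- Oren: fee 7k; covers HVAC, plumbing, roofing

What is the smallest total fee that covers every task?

10

Choose Priya and Oren: together they cover HVAC, plumbing, insulation, tiling, roofing — every task.
Total fee: 3 + 7 = 10.
No cover costs less than 10.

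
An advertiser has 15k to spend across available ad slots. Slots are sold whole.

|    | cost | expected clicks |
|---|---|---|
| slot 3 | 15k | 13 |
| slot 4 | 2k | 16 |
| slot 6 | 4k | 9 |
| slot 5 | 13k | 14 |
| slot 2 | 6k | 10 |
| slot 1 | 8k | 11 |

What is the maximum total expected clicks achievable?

This is a 0-1 knapsack instance.
slot 4 + slot 6 + slot 1: cost 2 + 4 + 8 = 14 ≤ 15, expected clicks 16 + 9 + 11 = 36.
slot 4 + slot 6 + slot 2: cost 2 + 4 + 6 = 12 ≤ 15, expected clicks 16 + 9 + 10 = 35.
slot 4 + slot 5: cost 2 + 13 = 15 ≤ 15, expected clicks 16 + 14 = 30.
Best is slot 4, slot 6, and slot 1 with total expected clicks 36.

36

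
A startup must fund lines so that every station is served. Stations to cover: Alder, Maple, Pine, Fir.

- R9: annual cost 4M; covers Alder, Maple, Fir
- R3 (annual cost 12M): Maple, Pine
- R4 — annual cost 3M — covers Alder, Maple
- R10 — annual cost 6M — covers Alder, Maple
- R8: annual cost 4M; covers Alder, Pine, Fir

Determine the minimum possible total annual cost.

7

Choose R4 and R8: together they cover Alder, Maple, Pine, Fir — every station.
Total annual cost: 3 + 4 = 7.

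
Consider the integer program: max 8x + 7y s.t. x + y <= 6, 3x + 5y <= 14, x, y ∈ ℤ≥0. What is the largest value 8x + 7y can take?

32

The continuous relaxation peaks at (4.67, 0) with value 37.33; rounding to a feasible lattice point costs some objective.
(x,y)=(4,0) is feasible, giving 32.
(x,y)=(3,1) is feasible, giving 31.
(x,y)=(3,0) is feasible, giving 24.
Maximum is 32 at (x,y)=(4,0).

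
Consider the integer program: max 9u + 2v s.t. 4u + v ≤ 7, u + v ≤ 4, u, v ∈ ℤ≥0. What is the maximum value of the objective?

(u,v)=(1,3): 4·1+1·3=7≤7, 1·1+1·3=4≤4, objective 15.
(u,v)=(1,2): 4·1+1·2=6≤7, 1·1+1·2=3≤4, objective 13.
(u,v)=(1,1): 4·1+1·1=5≤7, 1·1+1·1=2≤4, objective 11.
No feasible integer point exceeds 15.

15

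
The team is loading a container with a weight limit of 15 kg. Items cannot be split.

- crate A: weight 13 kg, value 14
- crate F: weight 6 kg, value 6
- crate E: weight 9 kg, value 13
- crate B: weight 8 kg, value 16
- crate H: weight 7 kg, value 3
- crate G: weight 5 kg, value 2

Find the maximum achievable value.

Take crate F and crate B: weight 6 + 8 = 14 ≤ 15, value 6 + 16 = 22.
No other feasible combination does better.

22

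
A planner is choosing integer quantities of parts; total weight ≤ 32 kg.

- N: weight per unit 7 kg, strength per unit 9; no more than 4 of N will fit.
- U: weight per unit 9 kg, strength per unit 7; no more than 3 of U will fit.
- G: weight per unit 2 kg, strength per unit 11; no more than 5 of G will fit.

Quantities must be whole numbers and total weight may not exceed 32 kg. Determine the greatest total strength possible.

82

G has the best ratio (11/2); taking only G gives at most 5×11 = 55 (stopped by the supply cap of 5).
Mixing does better — 3×N and 5×G: weight 31 ≤ 32, strength 3·9 + 5·11 = 82.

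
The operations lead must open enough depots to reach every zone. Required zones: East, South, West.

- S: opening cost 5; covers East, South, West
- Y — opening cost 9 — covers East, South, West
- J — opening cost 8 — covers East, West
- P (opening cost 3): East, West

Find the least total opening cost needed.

The greedy cost-per-new-zone heuristic would pick P and S for 8, but a cheaper cover exists.
S alone covers East, South, West — every zone.
Total opening cost: 5.
No cover costs less than 5.

5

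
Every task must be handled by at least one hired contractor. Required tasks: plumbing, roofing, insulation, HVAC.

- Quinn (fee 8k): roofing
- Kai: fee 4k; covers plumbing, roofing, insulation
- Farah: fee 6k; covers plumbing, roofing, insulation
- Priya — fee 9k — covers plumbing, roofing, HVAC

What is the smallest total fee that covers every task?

Choose Kai and Priya: together they cover plumbing, roofing, insulation, HVAC — every task.
Total fee: 4 + 9 = 13.
No cover costs less than 13.

13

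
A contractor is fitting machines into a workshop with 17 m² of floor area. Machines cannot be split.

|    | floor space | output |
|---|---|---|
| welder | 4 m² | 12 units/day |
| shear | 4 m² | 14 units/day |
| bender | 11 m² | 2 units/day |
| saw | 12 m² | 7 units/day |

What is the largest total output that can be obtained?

Allowing fractional choices, the relaxed optimum would be about 31.2, but machines are indivisible.
welder + saw: floor space 4 + 12 = 16 ≤ 17, output 12 + 7 = 19.
welder + shear: floor space 4 + 4 = 8 ≤ 17, output 12 + 14 = 26.
shear + saw: floor space 4 + 12 = 16 ≤ 17, output 14 + 7 = 21.
Best is welder and shear with total output 26.

26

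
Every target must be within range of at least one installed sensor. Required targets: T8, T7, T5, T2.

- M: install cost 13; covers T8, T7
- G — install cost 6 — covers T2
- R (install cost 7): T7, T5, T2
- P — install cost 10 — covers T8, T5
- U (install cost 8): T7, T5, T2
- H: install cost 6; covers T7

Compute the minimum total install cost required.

Choose R and P: together they cover T8, T7, T5, T2 — every target.
Total install cost: 7 + 10 = 17.
No cover costs less than 17.

17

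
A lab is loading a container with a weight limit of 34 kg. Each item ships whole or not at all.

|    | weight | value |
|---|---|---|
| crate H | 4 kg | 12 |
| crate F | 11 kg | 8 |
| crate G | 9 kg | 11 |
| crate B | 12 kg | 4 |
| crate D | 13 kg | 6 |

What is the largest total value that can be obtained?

crate H + crate G + crate D: weight 4 + 9 + 13 = 26 ≤ 34, value 12 + 11 + 6 = 29.
crate H + crate F + crate G: weight 4 + 11 + 9 = 24 ≤ 34, value 12 + 8 + 11 = 31.
crate H + crate G + crate B: weight 4 + 9 + 12 = 25 ≤ 34, value 12 + 11 + 4 = 27.
Best is crate H, crate F, and crate G with total value 31.

31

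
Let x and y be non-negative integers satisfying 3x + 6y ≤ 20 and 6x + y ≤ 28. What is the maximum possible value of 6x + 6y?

30

Relaxing integrality, the LP optimum is 33.45 at (x,y) = (4.48, 1.09), which is not an integer point.
(x,y)=(4,1): 3·4+6·1=18≤20, 6·4+1·1=25≤28, objective 30.
(x,y)=(3,1): 3·3+6·1=15≤20, 6·3+1·1=19≤28, objective 24.
(x,y)=(4,0): 3·4+6·0=12≤20, 6·4+1·0=24≤28, objective 24.
No feasible integer point exceeds 30.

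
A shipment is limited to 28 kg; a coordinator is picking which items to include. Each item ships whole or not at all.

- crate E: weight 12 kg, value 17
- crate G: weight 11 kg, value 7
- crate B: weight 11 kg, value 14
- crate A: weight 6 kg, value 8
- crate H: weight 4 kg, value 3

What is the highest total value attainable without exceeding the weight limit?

34

crate E + crate B: weight 12 + 11 = 23 ≤ 28, value 17 + 14 = 31.
crate E + crate B + crate H: weight 12 + 11 + 4 = 27 ≤ 28, value 17 + 14 + 3 = 34.
crate G + crate B + crate A: weight 11 + 11 + 6 = 28 ≤ 28, value 7 + 14 + 8 = 29.
Best is crate E, crate B, and crate H with total value 34.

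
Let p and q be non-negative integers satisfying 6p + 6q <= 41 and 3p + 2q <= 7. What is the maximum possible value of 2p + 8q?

Relaxing integrality, the LP optimum is 28.00 at (p,q) = (0, 3.5), which is not an integer point.
(p,q)=(0,3): 6·0+6·3=18≤41, 3·0+2·3=6≤7, objective 24.
(p,q)=(1,2): 6·1+6·2=18≤41, 3·1+2·2=7≤7, objective 18.
(p,q)=(0,2): 6·0+6·2=12≤41, 3·0+2·2=4≤7, objective 16.
No feasible integer point exceeds 24.

24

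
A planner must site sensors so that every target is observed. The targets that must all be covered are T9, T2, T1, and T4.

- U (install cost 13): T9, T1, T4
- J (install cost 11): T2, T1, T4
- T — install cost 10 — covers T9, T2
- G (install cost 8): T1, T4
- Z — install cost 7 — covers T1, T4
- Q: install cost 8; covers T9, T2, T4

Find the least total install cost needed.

Choose Z and Q: together they cover T9, T2, T1, T4 — every target.
Total install cost: 7 + 8 = 15.
No cover costs less than 15.

15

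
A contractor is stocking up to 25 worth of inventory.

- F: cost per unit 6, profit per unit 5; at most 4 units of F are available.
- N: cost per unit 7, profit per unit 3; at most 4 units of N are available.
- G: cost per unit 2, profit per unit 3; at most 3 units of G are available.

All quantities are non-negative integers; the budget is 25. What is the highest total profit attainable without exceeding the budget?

G has the best ratio (3/2); taking only G gives at most 3×3 = 9 (stopped by the supply cap of 3).
Mixing does better — 3×F and 3×G: cost 24 ≤ 25, profit 3·5 + 3·3 = 24.

24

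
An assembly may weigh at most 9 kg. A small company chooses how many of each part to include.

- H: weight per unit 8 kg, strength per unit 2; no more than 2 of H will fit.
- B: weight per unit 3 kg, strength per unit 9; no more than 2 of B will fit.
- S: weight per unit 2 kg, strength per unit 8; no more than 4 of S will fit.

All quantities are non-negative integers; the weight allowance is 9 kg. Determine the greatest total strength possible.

33

4×S: weight 8 ≤ 9, strength 4·8 = 32.
1×B and 3×S: weight 9 ≤ 9, strength 1·9 + 3·8 = 33.
Best is 33.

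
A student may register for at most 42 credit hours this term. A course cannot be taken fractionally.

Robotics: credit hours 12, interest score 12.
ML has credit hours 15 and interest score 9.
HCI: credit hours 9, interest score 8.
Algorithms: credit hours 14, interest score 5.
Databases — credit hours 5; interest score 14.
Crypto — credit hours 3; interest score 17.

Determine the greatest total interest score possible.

52

Robotics + HCI + Databases + Crypto: credit hours 12 + 9 + 5 + 3 = 29 ≤ 42, interest score 12 + 8 + 14 + 17 = 51.
Robotics + ML + Databases + Crypto: credit hours 12 + 15 + 5 + 3 = 35 ≤ 42, interest score 12 + 9 + 14 + 17 = 52.
ML + HCI + Databases + Crypto: credit hours 15 + 9 + 5 + 3 = 32 ≤ 42, interest score 9 + 8 + 14 + 17 = 48.
Best is Robotics, ML, Databases, and Crypto with total interest score 52.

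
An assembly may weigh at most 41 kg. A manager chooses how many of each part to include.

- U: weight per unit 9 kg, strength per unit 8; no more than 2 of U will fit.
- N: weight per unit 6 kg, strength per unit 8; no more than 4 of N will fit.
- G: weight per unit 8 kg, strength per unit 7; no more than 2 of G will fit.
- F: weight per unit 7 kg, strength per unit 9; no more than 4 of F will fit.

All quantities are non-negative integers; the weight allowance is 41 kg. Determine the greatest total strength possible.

52

N has the best ratio (8/6); taking only N gives at most 4×8 = 32 (stopped by the supply cap of 4).
Mixing does better — 2×N and 4×F: weight 40 ≤ 41, strength 2·8 + 4·9 = 52.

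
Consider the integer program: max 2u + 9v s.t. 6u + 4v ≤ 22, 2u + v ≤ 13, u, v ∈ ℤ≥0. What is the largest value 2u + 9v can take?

(u,v)=(0,5): 6·0+4·5=20≤22, 2·0+1·5=5≤13, objective 45.
(u,v)=(1,4): 6·1+4·4=22≤22, 2·1+1·4=6≤13, objective 38.
The best lattice point is (0,5), giving 45.

45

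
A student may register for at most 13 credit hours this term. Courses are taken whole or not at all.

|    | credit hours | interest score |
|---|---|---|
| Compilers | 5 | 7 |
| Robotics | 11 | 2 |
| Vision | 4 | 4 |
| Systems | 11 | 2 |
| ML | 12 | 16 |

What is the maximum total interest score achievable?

16

ML: credit hours 12 ≤ 13, interest score 16.
Compilers + Vision: credit hours 5 + 4 = 9 ≤ 13, interest score 7 + 4 = 11.
Best is ML with total interest score 16.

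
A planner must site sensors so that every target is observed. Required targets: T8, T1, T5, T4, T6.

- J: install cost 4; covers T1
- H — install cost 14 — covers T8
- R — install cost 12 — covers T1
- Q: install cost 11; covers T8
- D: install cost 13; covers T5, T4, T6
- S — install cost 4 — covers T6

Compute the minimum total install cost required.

This is a weighted set-cover instance.
The greedy cost-per-new-target heuristic would pick J, S, D, and Q for 32, but a cheaper cover exists.
Choose J, Q, and D: together they cover T8, T1, T5, T4, T6 — every target.
Total install cost: 4 + 11 + 13 = 28.
No cover costs less than 28.

28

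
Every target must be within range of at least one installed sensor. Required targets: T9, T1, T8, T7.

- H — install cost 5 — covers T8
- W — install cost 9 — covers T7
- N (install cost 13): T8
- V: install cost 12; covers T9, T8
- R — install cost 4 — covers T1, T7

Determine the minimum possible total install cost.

The greedy cost-per-new-target heuristic would pick R, H, and V for 21, but a cheaper cover exists.
Choose V and R: together they cover T9, T1, T8, T7 — every target.
Total install cost: 12 + 4 = 16.
No cover costs less than 16.

16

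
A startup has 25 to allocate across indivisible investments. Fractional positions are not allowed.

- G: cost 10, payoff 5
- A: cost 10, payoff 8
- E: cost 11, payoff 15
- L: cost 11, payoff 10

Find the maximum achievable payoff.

Allowing fractional choices, the relaxed optimum would be about 27.4, but investments are indivisible.
A + E: cost 10 + 11 = 21 ≤ 25, payoff 8 + 15 = 23.
G + E: cost 10 + 11 = 21 ≤ 25, payoff 5 + 15 = 20.
E + L: cost 11 + 11 = 22 ≤ 25, payoff 15 + 10 = 25.
Best is E and L with total payoff 25.

25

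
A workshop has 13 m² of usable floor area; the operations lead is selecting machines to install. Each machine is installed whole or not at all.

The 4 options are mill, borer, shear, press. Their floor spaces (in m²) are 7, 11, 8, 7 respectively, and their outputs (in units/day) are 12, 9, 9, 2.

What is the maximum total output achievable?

12

Treat it as a binary knapsack problem.
shear: floor space 8 ≤ 13, output 9.
mill: floor space 7 ≤ 13, output 12.
borer: floor space 11 ≤ 13, output 9.
Best is mill with total output 12.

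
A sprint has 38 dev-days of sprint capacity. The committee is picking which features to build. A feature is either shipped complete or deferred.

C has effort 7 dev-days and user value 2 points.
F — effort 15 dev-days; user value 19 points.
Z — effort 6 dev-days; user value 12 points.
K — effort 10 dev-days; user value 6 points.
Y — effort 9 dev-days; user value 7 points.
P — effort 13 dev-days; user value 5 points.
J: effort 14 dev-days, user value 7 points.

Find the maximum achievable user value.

40

Treat it as a binary knapsack problem.
C + F + Z + Y: effort 7 + 15 + 6 + 9 = 37 ≤ 38, user value 2 + 19 + 12 + 7 = 40.
F + Z + Y: effort 15 + 6 + 9 = 30 ≤ 38, user value 19 + 12 + 7 = 38.
C + F + Z + K: effort 7 + 15 + 6 + 10 = 38 ≤ 38, user value 2 + 19 + 12 + 6 = 39.
Best is C, F, Z, and Y with total user value 40.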